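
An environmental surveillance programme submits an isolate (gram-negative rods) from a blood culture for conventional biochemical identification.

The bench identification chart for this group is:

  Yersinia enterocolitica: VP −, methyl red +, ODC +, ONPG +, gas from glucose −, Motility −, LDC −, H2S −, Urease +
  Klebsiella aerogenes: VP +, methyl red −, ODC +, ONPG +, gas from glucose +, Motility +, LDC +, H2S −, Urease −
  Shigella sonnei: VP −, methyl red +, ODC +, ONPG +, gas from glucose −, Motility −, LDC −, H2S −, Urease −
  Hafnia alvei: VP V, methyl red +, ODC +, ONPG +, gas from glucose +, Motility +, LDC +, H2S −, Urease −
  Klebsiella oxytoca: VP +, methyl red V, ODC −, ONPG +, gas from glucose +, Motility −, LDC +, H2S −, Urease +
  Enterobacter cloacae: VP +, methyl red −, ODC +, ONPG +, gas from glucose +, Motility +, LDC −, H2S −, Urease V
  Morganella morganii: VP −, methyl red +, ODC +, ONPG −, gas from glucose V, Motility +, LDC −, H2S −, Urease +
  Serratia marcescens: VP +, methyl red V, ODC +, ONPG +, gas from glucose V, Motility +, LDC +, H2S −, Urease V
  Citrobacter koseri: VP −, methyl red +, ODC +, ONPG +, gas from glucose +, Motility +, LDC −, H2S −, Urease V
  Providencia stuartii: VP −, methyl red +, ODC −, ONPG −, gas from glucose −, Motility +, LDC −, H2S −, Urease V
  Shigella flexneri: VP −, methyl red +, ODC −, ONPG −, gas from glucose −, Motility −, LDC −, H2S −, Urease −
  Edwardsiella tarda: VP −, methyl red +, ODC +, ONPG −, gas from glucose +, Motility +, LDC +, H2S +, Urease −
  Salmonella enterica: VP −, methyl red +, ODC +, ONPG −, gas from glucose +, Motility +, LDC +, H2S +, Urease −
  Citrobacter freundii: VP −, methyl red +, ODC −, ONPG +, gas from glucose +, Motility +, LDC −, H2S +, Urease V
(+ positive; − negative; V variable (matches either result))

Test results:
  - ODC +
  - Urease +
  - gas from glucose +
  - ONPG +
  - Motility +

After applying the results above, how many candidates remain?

ONPG +: excludes 5 organisms — 9 left.
ODC +: excludes Klebsiella oxytoca, Citrobacter freundii — 7 left.
Motility +: excludes Yersinia enterocolitica, Shigella sonnei — 5 left.
gas from glucose +: all 5 remaining candidates are consistent.
Urease +: excludes Klebsiella aerogenes, Hafnia alvei — 3 left.
Still consistent: Citrobacter koseri, Enterobacter cloacae, Serratia marcescens.

3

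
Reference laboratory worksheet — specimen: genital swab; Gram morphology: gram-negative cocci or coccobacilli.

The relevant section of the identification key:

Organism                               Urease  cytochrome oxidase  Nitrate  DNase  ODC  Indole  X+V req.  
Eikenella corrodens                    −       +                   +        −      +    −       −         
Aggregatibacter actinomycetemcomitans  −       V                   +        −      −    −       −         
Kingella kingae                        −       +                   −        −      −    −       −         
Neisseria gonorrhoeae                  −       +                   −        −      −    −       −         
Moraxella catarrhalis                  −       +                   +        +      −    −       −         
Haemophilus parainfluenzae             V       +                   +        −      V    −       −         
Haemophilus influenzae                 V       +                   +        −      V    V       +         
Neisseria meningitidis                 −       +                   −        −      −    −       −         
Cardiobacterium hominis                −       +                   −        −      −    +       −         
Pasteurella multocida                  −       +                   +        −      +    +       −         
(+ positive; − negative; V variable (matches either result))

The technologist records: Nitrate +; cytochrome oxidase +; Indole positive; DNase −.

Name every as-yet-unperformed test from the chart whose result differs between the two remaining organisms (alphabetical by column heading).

Nitrate +: excludes Kingella kingae, Neisseria gonorrhoeae, Neisseria meningitidis, Cardiobacterium hominis — 6 left.
cytochrome oxidase +: all 6 remaining candidates are consistent.
DNase −: excludes Moraxella catarrhalis — 5 left.
Indole +: excludes Eikenella corrodens, Aggregatibacter actinomycetemcomitans, Haemophilus parainfluenzae — 2 left.
Two candidates remain: Haemophilus influenzae and Pasteurella multocida.
  Urease: V vs − — variable for at least one, does not separate.
  ODC: V vs + — variable for at least one, does not separate.
  X+V req.: Haemophilus influenzae +, Pasteurella multocida − — discriminates.

X+V req.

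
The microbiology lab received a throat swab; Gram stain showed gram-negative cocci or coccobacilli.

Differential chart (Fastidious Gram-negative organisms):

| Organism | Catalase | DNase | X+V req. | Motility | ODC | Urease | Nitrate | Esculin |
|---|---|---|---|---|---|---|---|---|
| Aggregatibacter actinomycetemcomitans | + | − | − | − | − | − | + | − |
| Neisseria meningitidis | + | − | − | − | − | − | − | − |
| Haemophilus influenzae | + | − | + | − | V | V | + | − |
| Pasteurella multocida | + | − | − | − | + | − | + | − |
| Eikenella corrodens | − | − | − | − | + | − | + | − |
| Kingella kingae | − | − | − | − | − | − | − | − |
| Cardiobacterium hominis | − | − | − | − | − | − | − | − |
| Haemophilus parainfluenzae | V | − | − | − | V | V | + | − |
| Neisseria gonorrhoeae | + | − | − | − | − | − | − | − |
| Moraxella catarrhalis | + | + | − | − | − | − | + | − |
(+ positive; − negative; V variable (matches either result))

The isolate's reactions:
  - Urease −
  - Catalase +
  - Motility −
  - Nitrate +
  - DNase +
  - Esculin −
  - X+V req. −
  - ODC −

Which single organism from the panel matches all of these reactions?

Motility −: all 10 remaining candidates are consistent.
Nitrate +: excludes Neisseria meningitidis, Kingella kingae, Cardiobacterium hominis, Neisseria gonorrhoeae — 6 left.
DNase +: excludes 5 organisms — 1 left.
X+V req. −: the one remaining candidate is consistent.
Esculin −: the one remaining candidate is consistent.
Catalase +: the one remaining candidate is consistent.
ODC −: the one remaining candidate is consistent.
Urease −: the one remaining candidate is consistent.

Moraxella catarrhalis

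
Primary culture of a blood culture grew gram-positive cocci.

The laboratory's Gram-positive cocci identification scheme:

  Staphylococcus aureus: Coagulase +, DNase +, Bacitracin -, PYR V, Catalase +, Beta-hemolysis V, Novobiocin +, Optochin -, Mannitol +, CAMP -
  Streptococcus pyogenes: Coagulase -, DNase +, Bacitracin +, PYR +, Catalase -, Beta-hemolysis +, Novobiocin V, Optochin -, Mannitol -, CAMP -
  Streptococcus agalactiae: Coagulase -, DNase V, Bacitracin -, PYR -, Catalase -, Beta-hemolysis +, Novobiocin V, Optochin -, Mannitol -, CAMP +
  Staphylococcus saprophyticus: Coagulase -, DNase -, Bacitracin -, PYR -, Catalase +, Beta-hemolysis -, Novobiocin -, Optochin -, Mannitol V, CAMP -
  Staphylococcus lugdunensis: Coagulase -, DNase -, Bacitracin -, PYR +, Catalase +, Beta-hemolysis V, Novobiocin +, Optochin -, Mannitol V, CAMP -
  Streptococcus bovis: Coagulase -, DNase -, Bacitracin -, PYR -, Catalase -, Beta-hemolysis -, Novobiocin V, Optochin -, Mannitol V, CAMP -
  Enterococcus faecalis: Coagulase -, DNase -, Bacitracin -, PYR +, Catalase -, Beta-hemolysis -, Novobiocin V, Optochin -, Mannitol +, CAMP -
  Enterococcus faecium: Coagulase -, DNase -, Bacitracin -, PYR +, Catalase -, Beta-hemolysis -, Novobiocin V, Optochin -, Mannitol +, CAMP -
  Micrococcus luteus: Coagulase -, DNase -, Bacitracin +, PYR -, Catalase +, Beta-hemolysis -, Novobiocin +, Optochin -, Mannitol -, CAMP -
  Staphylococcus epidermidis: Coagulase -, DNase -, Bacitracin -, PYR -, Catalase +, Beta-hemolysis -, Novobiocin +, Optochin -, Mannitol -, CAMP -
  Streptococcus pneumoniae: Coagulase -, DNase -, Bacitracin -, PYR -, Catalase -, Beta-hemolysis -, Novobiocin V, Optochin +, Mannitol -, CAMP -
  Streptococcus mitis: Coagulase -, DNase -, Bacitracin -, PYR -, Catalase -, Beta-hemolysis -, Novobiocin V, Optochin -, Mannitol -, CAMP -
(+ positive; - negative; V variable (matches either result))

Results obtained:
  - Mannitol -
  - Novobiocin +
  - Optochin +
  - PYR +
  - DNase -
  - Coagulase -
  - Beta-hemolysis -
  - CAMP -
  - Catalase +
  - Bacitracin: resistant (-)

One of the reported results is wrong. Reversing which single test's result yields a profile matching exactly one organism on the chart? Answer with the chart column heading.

As reported, no row in the chart matches all 10 reactions.
Reversing Optochin (to -) → unique match: Staphylococcus lugdunensis.
Reversing Beta-hemolysis → still no organism matches.
Reversing DNase → still no organism matches.
Reversing Mannitol → still no organism matches.
Reversing Novobiocin → still no organism matches.
Reversing Bacitracin → still no organism matches.
Reversing Catalase → still no organism matches.
Reversing Coagulase → still no organism matches.
Reversing CAMP → still no organism matches.
Reversing PYR → still no organism matches.

Optochin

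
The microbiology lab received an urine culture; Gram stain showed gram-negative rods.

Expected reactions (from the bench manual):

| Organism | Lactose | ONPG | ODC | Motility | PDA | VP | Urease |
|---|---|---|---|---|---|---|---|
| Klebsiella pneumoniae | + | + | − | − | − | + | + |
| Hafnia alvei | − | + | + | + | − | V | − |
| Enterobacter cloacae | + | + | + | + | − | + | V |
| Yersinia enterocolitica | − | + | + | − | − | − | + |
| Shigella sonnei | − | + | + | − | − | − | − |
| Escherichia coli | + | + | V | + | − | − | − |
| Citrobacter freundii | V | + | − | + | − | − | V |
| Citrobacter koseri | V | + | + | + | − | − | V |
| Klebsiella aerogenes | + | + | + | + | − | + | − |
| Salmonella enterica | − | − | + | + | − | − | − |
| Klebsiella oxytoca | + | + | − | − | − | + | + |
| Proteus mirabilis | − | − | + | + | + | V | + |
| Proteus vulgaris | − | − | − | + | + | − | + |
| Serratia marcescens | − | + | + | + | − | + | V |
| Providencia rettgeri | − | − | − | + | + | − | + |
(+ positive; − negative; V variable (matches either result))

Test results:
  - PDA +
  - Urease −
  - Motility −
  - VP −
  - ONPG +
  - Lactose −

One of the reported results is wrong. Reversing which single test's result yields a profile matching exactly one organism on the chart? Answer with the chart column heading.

PDA

As reported, no row in the chart matches all 6 reactions.
Reversing Lactose → still no organism matches.
Reversing Urease → still no organism matches.
Reversing VP → still no organism matches.
Reversing PDA (to −) → unique match: Shigella sonnei.
Reversing ONPG → still no organism matches.
Reversing Motility → still no organism matches.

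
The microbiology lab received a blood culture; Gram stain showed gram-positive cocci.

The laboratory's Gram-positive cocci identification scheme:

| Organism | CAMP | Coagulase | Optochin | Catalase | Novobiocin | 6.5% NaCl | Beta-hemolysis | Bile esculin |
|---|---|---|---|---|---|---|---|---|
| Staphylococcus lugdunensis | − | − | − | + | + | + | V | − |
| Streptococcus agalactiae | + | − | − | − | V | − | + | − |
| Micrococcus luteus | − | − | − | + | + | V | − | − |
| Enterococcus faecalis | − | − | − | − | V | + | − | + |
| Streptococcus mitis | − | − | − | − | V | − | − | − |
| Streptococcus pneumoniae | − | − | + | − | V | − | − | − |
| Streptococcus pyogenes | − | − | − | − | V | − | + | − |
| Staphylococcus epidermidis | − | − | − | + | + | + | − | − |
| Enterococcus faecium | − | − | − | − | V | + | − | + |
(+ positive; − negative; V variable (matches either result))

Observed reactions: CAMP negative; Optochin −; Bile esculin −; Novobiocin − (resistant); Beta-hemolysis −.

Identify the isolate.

Bile esculin −: excludes Enterococcus faecalis, Enterococcus faecium — 7 left.
CAMP −: excludes Streptococcus agalactiae — 6 left.
Optochin −: excludes Streptococcus pneumoniae — 5 left.
Novobiocin −: excludes Staphylococcus lugdunensis, Micrococcus luteus, Staphylococcus epidermidis — 2 left.
Beta-hemolysis −: excludes Streptococcus pyogenes — 1 left.

Streptococcus mitis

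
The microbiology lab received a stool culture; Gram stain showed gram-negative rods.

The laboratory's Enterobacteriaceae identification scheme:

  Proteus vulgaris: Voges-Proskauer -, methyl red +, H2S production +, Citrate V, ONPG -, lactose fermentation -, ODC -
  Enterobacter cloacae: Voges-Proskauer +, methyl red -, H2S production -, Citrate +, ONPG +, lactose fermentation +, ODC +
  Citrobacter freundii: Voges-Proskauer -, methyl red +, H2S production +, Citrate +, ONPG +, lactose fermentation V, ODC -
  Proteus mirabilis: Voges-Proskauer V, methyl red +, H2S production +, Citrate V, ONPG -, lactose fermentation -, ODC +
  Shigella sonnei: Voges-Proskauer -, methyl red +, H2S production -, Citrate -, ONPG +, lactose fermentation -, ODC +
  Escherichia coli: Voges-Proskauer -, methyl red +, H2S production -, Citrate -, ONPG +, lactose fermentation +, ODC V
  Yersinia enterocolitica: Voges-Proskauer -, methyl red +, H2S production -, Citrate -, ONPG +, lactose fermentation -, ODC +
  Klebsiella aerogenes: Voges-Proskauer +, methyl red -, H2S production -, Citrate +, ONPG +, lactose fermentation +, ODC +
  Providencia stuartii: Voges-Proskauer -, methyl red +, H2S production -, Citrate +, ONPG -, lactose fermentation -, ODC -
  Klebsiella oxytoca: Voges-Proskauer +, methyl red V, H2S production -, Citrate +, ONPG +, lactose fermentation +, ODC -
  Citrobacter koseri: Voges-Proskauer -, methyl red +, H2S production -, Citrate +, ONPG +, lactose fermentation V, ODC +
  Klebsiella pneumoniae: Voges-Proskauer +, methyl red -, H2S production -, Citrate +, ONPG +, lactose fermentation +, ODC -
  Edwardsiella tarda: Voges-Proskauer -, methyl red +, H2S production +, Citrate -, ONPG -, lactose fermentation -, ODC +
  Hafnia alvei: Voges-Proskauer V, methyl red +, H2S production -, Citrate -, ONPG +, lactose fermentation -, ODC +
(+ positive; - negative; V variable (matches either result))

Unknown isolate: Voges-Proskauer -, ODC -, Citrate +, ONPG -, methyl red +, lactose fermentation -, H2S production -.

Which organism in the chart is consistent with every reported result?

Providencia stuartii

ODC -: excludes 8 organisms — 6 left.
lactose fermentation -: excludes Escherichia coli, Klebsiella oxytoca, Klebsiella pneumoniae — 3 left.
H2S production -: excludes Proteus vulgaris, Citrobacter freundii — 1 left.
methyl red +: the one remaining candidate is consistent.
Voges-Proskauer -: the one remaining candidate is consistent.
ONPG -: the one remaining candidate is consistent.
Citrate +: the one remaining candidate is consistent.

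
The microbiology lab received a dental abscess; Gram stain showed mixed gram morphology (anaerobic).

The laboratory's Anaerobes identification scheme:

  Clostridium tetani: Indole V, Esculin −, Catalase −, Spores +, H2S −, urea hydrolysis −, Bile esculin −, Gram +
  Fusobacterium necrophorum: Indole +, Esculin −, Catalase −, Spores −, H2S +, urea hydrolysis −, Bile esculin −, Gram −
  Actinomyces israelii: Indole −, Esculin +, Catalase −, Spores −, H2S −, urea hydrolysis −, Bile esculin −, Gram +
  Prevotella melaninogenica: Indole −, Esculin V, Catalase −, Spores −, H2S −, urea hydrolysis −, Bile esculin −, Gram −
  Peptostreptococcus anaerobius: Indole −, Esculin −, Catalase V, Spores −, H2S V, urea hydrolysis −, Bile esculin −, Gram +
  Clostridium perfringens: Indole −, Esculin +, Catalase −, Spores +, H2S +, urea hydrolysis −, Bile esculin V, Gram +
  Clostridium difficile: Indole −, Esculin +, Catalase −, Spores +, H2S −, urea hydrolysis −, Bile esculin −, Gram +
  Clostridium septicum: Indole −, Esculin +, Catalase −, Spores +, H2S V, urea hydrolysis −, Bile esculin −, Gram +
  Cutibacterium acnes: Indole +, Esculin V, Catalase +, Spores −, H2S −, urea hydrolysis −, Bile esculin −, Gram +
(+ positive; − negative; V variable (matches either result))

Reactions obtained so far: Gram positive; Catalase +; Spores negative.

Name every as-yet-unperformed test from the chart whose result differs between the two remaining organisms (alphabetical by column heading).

Catalase +: excludes 7 organisms — 2 left.
Spores −: all 2 remaining candidates are consistent.
Gram +: all 2 remaining candidates are consistent.
Two candidates remain: Cutibacterium acnes and Peptostreptococcus anaerobius.
  Indole: Cutibacterium acnes +, Peptostreptococcus anaerobius − — discriminates.
  Esculin: V vs − — variable for at least one, does not separate.
  H2S: − vs V — variable for at least one, does not separate.
  urea hydrolysis: − vs − — same for both, does not separate.
  Bile esculin: − vs − — same for both, does not separate.

Indole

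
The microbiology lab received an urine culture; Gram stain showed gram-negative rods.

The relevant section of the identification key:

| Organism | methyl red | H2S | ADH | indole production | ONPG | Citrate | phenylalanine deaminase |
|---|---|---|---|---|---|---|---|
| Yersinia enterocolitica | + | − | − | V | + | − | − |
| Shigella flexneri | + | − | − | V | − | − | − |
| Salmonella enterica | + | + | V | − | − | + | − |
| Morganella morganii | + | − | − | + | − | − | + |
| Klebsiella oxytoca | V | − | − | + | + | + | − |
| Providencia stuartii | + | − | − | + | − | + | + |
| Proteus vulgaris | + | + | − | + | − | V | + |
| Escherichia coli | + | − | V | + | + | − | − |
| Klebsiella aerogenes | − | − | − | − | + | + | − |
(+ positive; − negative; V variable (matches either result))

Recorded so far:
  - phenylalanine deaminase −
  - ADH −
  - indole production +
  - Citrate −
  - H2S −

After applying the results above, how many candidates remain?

3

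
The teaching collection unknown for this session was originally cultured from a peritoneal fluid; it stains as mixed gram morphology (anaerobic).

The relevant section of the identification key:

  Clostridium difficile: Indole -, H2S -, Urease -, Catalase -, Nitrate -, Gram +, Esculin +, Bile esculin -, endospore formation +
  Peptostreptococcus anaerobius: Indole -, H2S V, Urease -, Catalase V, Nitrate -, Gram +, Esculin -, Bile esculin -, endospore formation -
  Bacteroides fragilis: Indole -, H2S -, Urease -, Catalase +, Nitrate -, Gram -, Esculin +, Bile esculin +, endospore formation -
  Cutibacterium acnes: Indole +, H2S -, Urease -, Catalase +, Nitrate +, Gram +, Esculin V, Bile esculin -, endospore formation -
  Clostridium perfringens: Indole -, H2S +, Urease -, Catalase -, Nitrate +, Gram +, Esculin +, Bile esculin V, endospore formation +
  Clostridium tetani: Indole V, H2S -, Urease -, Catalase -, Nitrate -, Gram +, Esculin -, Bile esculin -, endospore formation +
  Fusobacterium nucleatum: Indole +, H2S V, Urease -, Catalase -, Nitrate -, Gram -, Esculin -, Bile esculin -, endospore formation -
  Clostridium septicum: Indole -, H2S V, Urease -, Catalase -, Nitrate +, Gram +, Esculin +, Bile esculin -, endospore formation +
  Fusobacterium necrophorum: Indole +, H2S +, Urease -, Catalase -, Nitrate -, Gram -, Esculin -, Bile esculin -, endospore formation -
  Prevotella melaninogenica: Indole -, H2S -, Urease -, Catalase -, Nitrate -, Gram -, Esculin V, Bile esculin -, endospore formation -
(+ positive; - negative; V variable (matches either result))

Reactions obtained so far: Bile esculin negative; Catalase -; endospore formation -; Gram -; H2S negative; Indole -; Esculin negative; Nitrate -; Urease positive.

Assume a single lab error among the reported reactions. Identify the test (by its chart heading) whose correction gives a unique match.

Urease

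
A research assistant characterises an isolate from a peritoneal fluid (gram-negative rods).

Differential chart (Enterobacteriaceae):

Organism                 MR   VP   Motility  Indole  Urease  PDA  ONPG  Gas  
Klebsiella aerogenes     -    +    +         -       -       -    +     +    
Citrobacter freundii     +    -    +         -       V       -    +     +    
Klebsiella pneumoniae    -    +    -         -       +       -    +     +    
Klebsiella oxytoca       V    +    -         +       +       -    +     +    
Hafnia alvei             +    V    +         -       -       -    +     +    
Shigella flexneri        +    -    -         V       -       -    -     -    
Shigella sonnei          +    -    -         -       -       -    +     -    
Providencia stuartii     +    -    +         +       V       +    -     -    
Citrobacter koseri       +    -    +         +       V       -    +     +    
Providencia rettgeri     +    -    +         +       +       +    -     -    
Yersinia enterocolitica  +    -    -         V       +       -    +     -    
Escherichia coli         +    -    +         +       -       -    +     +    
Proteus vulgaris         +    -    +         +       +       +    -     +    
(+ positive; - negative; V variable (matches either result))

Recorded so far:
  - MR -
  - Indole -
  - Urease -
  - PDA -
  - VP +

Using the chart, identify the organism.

Klebsiella aerogenes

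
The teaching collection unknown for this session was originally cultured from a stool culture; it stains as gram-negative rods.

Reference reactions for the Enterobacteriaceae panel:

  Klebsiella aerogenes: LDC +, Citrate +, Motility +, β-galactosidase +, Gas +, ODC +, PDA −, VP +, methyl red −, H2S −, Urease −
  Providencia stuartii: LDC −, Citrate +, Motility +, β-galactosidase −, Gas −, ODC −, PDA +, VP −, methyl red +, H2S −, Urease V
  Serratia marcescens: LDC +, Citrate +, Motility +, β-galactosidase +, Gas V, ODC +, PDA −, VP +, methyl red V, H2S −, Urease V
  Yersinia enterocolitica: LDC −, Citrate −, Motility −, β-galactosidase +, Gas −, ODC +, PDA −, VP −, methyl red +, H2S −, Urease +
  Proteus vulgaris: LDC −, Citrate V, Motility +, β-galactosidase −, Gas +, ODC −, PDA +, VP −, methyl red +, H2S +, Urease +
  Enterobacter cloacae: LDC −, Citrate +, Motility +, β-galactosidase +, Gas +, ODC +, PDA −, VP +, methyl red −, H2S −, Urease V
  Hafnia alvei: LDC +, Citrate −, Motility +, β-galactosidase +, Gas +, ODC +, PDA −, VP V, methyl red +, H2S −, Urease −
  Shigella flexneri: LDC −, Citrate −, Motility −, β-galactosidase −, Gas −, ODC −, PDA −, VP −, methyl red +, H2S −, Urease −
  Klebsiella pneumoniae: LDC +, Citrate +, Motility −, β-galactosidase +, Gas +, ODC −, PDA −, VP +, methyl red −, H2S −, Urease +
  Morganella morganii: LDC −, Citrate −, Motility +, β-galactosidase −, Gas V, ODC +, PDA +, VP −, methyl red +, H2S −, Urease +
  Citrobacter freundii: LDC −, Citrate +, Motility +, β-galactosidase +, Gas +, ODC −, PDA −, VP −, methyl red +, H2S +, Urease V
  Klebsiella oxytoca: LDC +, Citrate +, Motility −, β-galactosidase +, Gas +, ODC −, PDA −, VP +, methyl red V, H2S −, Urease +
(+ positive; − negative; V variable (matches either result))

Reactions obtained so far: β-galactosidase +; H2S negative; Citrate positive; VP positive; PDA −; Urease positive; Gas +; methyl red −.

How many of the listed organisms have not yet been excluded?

4

Citrate +: excludes Yersinia enterocolitica, Hafnia alvei, Shigella flexneri, Morganella morganii — 8 left.
Urease +: excludes Klebsiella aerogenes — 7 left.
PDA −: excludes Providencia stuartii, Proteus vulgaris — 5 left.
methyl red −: excludes Citrobacter freundii — 4 left.
H2S −: all 4 remaining candidates are consistent.
VP +: all 4 remaining candidates are consistent.
Gas +: all 4 remaining candidates are consistent.
β-galactosidase +: all 4 remaining candidates are consistent.
Still consistent: Enterobacter cloacae, Klebsiella oxytoca, Klebsiella pneumoniae, Serratia marcescens.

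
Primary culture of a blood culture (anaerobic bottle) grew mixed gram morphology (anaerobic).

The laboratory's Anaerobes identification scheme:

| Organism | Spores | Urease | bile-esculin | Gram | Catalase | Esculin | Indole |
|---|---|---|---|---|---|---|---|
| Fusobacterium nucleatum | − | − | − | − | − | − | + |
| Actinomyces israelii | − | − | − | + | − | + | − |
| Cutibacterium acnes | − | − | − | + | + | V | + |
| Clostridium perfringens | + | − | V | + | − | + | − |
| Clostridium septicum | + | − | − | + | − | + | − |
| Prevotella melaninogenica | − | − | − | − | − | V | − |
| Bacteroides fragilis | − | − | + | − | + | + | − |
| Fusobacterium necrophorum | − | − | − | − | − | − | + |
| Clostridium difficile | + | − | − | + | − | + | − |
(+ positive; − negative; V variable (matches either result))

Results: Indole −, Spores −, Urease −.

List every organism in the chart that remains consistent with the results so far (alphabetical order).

Indole −: excludes Fusobacterium nucleatum, Cutibacterium acnes, Fusobacterium necrophorum — 6 left.
Urease −: all 6 remaining candidates are consistent.
Spores −: excludes Clostridium perfringens, Clostridium septicum, Clostridium difficile — 3 left.

Actinomyces israelii, Bacteroides fragilis, Prevotella melaninogenica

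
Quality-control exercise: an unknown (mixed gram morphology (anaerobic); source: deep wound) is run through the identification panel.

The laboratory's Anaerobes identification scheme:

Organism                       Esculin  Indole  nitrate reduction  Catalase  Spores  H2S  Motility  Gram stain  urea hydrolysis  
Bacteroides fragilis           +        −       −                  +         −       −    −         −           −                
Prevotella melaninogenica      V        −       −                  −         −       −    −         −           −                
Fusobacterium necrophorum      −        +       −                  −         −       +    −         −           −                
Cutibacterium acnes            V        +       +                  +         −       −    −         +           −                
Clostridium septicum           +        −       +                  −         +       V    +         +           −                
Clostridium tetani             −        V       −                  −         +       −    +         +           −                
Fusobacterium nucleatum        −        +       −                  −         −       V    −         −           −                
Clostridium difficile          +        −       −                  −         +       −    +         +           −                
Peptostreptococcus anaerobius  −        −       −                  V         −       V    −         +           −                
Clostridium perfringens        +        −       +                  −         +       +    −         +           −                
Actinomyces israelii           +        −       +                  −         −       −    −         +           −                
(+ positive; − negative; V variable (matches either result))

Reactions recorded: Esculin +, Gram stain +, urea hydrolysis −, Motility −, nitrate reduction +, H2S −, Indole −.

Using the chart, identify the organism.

Esculin +: excludes Fusobacterium necrophorum, Clostridium tetani, Fusobacterium nucleatum, Peptostreptococcus anaerobius — 7 left.
urea hydrolysis −: all 7 remaining candidates are consistent.
Motility −: excludes Clostridium septicum, Clostridium difficile — 5 left.
H2S −: excludes Clostridium perfringens — 4 left.
Gram stain +: excludes Bacteroides fragilis, Prevotella melaninogenica — 2 left.
Indole −: excludes Cutibacterium acnes — 1 left.
nitrate reduction +: the one remaining candidate is consistent.

Actinomyces israelii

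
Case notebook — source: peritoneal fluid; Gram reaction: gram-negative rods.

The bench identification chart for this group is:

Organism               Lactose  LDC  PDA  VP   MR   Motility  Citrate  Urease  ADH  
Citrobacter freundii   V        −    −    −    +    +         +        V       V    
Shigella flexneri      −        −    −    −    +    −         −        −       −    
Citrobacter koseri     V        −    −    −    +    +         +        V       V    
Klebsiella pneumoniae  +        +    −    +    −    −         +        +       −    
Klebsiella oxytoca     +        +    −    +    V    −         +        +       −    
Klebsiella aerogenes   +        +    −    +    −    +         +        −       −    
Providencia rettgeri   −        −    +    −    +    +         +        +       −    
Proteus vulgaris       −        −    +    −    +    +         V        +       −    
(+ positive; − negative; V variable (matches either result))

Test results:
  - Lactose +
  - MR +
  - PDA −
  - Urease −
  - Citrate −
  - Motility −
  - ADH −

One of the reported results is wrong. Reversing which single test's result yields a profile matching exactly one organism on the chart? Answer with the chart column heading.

Lactose

As reported, no row in the chart matches all 7 reactions.
Reversing Citrate → still no organism matches.
Reversing Urease → still no organism matches.
Reversing PDA → still no organism matches.
Reversing MR → still no organism matches.
Reversing ADH → still no organism matches.
Reversing Lactose (to −) → unique match: Shigella flexneri.
Reversing Motility → still no organism matches.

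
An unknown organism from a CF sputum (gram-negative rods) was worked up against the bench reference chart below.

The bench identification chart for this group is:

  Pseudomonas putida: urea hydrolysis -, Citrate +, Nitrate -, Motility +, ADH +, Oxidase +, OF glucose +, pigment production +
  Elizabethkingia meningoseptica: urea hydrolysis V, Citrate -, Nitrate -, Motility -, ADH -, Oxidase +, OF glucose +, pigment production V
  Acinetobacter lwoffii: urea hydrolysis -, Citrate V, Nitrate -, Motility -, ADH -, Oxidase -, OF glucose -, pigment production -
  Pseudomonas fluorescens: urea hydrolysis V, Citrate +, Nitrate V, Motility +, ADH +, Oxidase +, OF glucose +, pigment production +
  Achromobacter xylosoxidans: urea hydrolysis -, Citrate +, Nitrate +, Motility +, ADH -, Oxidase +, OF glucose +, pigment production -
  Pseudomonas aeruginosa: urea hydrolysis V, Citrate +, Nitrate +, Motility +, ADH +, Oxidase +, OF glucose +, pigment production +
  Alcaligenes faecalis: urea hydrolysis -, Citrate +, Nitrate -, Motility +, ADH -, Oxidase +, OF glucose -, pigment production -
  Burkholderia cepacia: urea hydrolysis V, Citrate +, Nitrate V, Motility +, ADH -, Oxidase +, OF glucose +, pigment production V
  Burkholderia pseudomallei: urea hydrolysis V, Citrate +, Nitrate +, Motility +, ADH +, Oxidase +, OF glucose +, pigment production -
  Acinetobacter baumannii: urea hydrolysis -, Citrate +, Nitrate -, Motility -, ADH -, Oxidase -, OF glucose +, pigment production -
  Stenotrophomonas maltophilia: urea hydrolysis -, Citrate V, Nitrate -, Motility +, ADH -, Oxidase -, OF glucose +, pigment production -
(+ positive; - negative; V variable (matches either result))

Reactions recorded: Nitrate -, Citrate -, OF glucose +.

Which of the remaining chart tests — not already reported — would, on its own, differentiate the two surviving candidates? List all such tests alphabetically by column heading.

OF glucose +: excludes Acinetobacter lwoffii, Alcaligenes faecalis — 9 left.
Citrate -: excludes 7 organisms — 2 left.
Nitrate -: all 2 remaining candidates are consistent.
Two candidates remain: Elizabethkingia meningoseptica and Stenotrophomonas maltophilia.
  urea hydrolysis: V vs - — variable for at least one, does not separate.
  Motility: Elizabethkingia meningoseptica -, Stenotrophomonas maltophilia + — discriminates.
  ADH: - vs - — same for both, does not separate.
  Oxidase: Elizabethkingia meningoseptica +, Stenotrophomonas maltophilia - — discriminates.
  pigment production: V vs - — variable for at least one, does not separate.

Motility, Oxidase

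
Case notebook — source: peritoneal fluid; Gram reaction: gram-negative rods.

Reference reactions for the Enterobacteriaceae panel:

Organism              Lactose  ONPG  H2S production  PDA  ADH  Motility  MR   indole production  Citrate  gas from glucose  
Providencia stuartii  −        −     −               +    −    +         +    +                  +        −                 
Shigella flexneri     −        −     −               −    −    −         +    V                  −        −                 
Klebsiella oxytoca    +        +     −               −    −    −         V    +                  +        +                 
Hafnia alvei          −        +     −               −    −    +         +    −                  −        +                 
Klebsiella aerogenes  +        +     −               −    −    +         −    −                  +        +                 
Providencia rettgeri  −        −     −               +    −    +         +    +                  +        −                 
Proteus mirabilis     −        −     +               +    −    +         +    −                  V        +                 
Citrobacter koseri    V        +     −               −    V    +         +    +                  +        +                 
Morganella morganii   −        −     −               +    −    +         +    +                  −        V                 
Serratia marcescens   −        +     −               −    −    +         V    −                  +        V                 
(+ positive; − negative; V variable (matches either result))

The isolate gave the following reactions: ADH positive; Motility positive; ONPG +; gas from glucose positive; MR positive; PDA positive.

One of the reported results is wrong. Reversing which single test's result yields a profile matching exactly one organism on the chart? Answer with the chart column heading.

PDA

As reported, no row in the chart matches all 6 reactions.
Reversing ADH → still no organism matches.
Reversing gas from glucose → still no organism matches.
Reversing Motility → still no organism matches.
Reversing PDA (to −) → unique match: Citrobacter koseri.
Reversing MR → still no organism matches.
Reversing ONPG → still no organism matches.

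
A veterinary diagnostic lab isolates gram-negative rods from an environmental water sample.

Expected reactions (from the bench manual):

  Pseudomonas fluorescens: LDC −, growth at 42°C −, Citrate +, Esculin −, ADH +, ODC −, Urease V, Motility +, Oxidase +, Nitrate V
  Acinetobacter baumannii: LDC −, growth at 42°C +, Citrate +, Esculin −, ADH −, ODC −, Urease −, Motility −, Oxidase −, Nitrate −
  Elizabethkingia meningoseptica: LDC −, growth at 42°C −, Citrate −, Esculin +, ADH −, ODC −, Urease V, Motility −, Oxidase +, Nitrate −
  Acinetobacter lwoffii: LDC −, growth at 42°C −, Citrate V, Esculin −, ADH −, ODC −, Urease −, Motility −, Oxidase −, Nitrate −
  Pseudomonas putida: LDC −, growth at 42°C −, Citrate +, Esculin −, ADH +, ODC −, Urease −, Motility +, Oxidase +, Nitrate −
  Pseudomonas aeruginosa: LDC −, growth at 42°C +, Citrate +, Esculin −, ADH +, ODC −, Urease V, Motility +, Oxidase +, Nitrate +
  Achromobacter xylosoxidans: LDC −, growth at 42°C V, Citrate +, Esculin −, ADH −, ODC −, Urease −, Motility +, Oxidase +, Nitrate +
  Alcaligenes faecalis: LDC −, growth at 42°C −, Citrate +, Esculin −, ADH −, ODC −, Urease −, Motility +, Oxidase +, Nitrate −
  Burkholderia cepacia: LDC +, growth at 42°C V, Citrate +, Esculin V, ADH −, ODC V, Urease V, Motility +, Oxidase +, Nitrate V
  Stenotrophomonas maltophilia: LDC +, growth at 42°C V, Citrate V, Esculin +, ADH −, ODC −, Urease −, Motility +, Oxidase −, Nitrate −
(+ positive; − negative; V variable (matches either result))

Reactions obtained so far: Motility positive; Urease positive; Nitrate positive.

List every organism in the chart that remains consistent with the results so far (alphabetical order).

Urease +: excludes 6 organisms — 4 left.
Motility +: excludes Elizabethkingia meningoseptica — 3 left.
Nitrate +: all 3 remaining candidates are consistent.

Burkholderia cepacia, Pseudomonas aeruginosa, Pseudomonas fluorescens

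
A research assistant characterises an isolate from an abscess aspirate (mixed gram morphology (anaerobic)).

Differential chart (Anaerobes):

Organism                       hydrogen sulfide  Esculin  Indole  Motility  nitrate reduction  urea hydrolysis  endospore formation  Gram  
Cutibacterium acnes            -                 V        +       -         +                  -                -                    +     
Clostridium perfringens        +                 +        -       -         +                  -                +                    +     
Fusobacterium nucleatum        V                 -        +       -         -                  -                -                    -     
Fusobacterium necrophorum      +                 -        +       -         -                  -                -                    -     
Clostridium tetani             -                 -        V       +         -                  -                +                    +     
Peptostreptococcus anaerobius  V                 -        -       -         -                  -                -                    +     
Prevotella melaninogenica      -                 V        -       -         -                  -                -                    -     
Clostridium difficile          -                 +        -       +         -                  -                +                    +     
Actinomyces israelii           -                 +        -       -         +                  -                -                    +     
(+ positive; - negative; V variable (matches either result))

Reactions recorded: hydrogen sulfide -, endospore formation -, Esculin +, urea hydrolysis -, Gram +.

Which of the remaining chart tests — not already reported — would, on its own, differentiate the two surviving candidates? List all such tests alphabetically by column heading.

Indole

endospore formation -: excludes Clostridium perfringens, Clostridium tetani, Clostridium difficile — 6 left.
urea hydrolysis -: all 6 remaining candidates are consistent.
Esculin +: excludes Fusobacterium nucleatum, Fusobacterium necrophorum, Peptostreptococcus anaerobius — 3 left.
hydrogen sulfide -: all 3 remaining candidates are consistent.
Gram +: excludes Prevotella melaninogenica — 2 left.
Two candidates remain: Actinomyces israelii and Cutibacterium acnes.
  Indole: Actinomyces israelii -, Cutibacterium acnes + — discriminates.
  Motility: - vs - — same for both, does not separate.
  nitrate reduction: + vs + — same for both, does not separate.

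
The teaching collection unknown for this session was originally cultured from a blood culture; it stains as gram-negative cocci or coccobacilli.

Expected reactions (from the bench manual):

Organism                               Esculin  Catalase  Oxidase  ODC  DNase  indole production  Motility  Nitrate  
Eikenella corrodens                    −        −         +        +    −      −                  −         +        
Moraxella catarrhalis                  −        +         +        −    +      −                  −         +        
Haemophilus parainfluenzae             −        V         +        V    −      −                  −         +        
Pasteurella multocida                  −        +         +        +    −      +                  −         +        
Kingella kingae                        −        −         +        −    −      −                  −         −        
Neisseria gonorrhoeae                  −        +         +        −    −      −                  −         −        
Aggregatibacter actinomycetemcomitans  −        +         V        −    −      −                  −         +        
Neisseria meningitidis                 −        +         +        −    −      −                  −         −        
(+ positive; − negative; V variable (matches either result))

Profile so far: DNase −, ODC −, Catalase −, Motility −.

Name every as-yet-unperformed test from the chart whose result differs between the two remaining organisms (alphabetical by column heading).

Catalase −: excludes 5 organisms — 3 left.
Motility −: all 3 remaining candidates are consistent.
DNase −: all 3 remaining candidates are consistent.
ODC −: excludes Eikenella corrodens — 2 left.
Two candidates remain: Haemophilus parainfluenzae and Kingella kingae.
  Esculin: − vs − — same for both, does not separate.
  Oxidase: + vs + — same for both, does not separate.
  indole production: − vs − — same for both, does not separate.
  Nitrate: Haemophilus parainfluenzae +, Kingella kingae − — discriminates.

Nitrate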